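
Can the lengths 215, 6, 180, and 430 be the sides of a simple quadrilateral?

No

For a quadrilateral, each side must be shorter than the sum of the others.
Here the longest side is 430, but the remaining 3 sides sum to only 401.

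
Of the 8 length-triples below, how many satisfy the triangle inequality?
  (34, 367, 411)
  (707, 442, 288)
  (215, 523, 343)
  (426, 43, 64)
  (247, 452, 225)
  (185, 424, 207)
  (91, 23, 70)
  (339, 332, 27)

5

(34,367,411): 34+367 ≤ 411 → not valid
(288,442,707): 288+442 > 707 → valid
(215,343,523): 215+343 > 523 → valid
(43,64,426): 43+64 ≤ 426 → not valid
(225,247,452): 225+247 > 452 → valid
(185,207,424): 185+207 ≤ 424 → not valid
(23,70,91): 23+70 > 91 → valid
(27,332,339): 27+332 > 339 → valid
5 of the 8 triples form a triangle.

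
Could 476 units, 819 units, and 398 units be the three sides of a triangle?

The longest side is 819, and the other two sum to 874.
Since 874 > 819, the triangle inequality holds.

Yes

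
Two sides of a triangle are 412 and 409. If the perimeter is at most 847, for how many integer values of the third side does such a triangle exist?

23

Triangle inequality: 3 < x < 821. Perimeter ≤ 847 gives x ≤ 847 − 412 − 409 = 26.
So 3 < x ≤ 26; integers 4 through 26: 23 values.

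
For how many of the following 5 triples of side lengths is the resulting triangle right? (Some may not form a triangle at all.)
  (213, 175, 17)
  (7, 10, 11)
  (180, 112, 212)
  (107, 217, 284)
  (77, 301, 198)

(213,175,17): 17+175 ≤ 213, not a triangle
(7,10,11): 7²+10² = 149 > 121 = 11² → acute
(180,112,212): 112²+180² = 44944 = 212² → right
(107,217,284): 107²+217² = 58538 < 80656 = 284² → obtuse
(77,301,198): 77+198 ≤ 301, not a triangle
1 of the 5 is right.

1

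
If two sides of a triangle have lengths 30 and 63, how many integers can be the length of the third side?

59

The third side lies in the open interval (33, 93).
Integers from 34 to 92 inclusive: 92 − 34 + 1 = 59.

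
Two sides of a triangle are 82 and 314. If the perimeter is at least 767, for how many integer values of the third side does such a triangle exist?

Triangle inequality: 232 < x < 396. Perimeter ≥ 767 gives x ≥ 767 − 82 − 314 = 371.
So 371 ≤ x < 396; integers 371 through 395: 25 values.

25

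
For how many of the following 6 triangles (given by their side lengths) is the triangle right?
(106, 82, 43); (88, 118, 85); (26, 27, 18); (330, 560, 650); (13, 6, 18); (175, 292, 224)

(106,82,43): 43²+82² = 8573 < 11236 = 106² → obtuse
(88,118,85): 85²+88² = 14969 > 13924 = 118² → acute
(26,27,18): 18²+26² = 1000 > 729 = 27² → acute
(330,560,650): 330²+560² = 422500 = 650² → right
(13,6,18): 6²+13² = 205 < 324 = 18² → obtuse
(175,292,224): 175²+224² = 80801 < 85264 = 292² → obtuse
1 of the 6 is right.

1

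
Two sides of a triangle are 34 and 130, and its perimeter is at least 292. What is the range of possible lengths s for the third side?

Triangle inequality alone gives 96 < s < 164.
The perimeter condition gives s ≥ 292 − 34 − 130 = 128.
Intersecting the two: 128 ≤ s < 164.

128 ≤ s < 164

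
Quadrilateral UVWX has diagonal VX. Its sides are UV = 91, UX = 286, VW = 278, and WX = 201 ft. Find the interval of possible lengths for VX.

From triangle UVX: |91 − 286| < VX < 91 + 286, i.e. 195 < VX < 377.
From triangle WVX: 77 < VX < 479.
Both must hold, so VX lies in the intersection.

195 < VX < 377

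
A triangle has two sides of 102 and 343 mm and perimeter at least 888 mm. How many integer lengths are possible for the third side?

Triangle inequality: 241 < x < 445. Perimeter ≥ 888 gives x ≥ 888 − 102 − 343 = 443.
So 443 ≤ x < 445; integers 443 through 444: 2 values.

2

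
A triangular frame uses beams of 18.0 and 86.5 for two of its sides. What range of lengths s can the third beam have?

68.5 < s < 104.5

By the triangle inequality, s must be less than 18.0 + 86.5 = 104.5 and greater than |18.0 − 86.5| = 68.5.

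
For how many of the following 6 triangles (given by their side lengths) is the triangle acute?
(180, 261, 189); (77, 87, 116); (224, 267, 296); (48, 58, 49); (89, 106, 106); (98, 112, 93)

5

(180,261,189): 180²+189² = 68121 = 261² → right
(77,87,116): 77²+87² = 13498 > 13456 = 116² → acute
(224,267,296): 224²+267² = 121465 > 87616 = 296² → acute
(48,58,49): 48²+49² = 4705 > 3364 = 58² → acute
(89,106,106): 89²+106² = 19157 > 11236 = 106² → acute
(98,112,93): 93²+98² = 18253 > 12544 = 112² → acute
5 of the 6 are acute.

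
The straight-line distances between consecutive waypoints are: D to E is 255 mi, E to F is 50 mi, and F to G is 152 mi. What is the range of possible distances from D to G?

The maximum is all hops collinear in one direction: 255 + 50 + 152 = 457.
The longest hop is 255; the others sum to 202. Folding the others back against it leaves at least 255 − 202 = 53.

53 ≤ DG ≤ 457 mi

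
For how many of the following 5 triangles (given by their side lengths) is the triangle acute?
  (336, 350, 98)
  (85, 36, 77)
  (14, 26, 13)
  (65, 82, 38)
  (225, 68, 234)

(336,350,98): 98²+336² = 122500 = 350² → right
(85,36,77): 36²+77² = 7225 = 85² → right
(14,26,13): 13²+14² = 365 < 676 = 26² → obtuse
(65,82,38): 38²+65² = 5669 < 6724 = 82² → obtuse
(225,68,234): 68²+225² = 55249 > 54756 = 234² → acute
1 of the 5 is acute.

1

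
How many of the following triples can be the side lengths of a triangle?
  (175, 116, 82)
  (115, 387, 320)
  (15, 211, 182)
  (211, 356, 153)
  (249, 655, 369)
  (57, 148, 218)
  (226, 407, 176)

3

(82,116,175): 82+116 > 175 → valid
(115,320,387): 115+320 > 387 → valid
(15,182,211): 15+182 ≤ 211 → not valid
(153,211,356): 153+211 > 356 → valid
(249,369,655): 249+369 ≤ 655 → not valid
(57,148,218): 57+148 ≤ 218 → not valid
(176,226,407): 176+226 ≤ 407 → not valid
3 of the 7 triples form a triangle.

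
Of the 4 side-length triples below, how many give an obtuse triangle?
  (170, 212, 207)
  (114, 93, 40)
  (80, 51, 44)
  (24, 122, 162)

(170,212,207): 170²+207² = 71749 > 44944 = 212² → acute
(114,93,40): 40²+93² = 10249 < 12996 = 114² → obtuse
(80,51,44): 44²+51² = 4537 < 6400 = 80² → obtuse
(24,122,162): 24+122 ≤ 162, not a triangle
2 of the 4 are obtuse.

2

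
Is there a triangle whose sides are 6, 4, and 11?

No

The longest side is 11, but the other two sum to only 10.
10 < 11, so the triangle inequality fails.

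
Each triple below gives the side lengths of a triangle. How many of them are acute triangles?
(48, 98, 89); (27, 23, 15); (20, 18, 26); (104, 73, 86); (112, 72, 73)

4

(48,98,89): 48²+89² = 10225 > 9604 = 98² → acute
(27,23,15): 15²+23² = 754 > 729 = 27² → acute
(20,18,26): 18²+20² = 724 > 676 = 26² → acute
(104,73,86): 73²+86² = 12725 > 10816 = 104² → acute
(112,72,73): 72²+73² = 10513 < 12544 = 112² → obtuse
4 of the 5 are acute.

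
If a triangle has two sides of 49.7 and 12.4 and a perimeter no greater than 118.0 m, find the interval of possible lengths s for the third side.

37.3 < s ≤ 55.9

Triangle inequality alone gives 37.3 < s < 62.1.
The perimeter condition gives s ≤ 118.0 − 49.7 − 12.4 = 55.9.
Intersecting the two: 37.3 < s ≤ 55.9.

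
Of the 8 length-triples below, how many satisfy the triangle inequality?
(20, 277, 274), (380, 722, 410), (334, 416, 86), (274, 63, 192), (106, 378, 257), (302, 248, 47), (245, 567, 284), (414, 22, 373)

3

(20,274,277): 20+274 > 277 → valid
(380,410,722): 380+410 > 722 → valid
(86,334,416): 86+334 > 416 → valid
(63,192,274): 63+192 ≤ 274 → not valid
(106,257,378): 106+257 ≤ 378 → not valid
(47,248,302): 47+248 ≤ 302 → not valid
(245,284,567): 245+284 ≤ 567 → not valid
(22,373,414): 22+373 ≤ 414 → not valid
3 of the 8 triples form a triangle.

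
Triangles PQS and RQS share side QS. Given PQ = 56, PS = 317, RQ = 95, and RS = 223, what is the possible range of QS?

From triangle PQS: |56 − 317| < QS < 56 + 317, i.e. 261 < QS < 373.
From triangle RQS: 128 < QS < 318.
Both must hold, so QS lies in the intersection.

261 < QS < 318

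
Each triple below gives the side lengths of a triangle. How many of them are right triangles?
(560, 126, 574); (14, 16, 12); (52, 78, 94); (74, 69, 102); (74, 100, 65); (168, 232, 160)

2

(560,126,574): 126²+560² = 329476 = 574² → right
(14,16,12): 12²+14² = 340 > 256 = 16² → acute
(52,78,94): 52²+78² = 8788 < 8836 = 94² → obtuse
(74,69,102): 69²+74² = 10237 < 10404 = 102² → obtuse
(74,100,65): 65²+74² = 9701 < 10000 = 100² → obtuse
(168,232,160): 160²+168² = 53824 = 232² → right
2 of the 6 are right.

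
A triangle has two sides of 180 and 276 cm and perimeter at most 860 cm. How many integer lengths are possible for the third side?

308

Triangle inequality: 96 < x < 456. Perimeter ≤ 860 gives x ≤ 860 − 180 − 276 = 404.
So 96 < x ≤ 404; integers 97 through 404: 308 values.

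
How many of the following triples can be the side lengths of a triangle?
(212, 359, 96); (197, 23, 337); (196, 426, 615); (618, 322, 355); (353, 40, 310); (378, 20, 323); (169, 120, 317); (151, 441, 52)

(96,212,359): 96+212 ≤ 359 → not valid
(23,197,337): 23+197 ≤ 337 → not valid
(196,426,615): 196+426 > 615 → valid
(322,355,618): 322+355 > 618 → valid
(40,310,353): 40+310 ≤ 353 → not valid
(20,323,378): 20+323 ≤ 378 → not valid
(120,169,317): 120+169 ≤ 317 → not valid
(52,151,441): 52+151 ≤ 441 → not valid
2 of the 8 triples form a triangle.

2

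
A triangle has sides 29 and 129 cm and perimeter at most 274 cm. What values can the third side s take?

Triangle inequality alone gives 100 < s < 158.
The perimeter condition gives s ≤ 274 − 29 − 129 = 116.
Intersecting the two: 100 < s ≤ 116.

100 < s ≤ 116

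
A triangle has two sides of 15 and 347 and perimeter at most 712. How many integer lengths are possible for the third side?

Triangle inequality: 332 < x < 362. Perimeter ≤ 712 gives x ≤ 712 − 15 − 347 = 350.
So 332 < x ≤ 350; integers 333 through 350: 18 values.

18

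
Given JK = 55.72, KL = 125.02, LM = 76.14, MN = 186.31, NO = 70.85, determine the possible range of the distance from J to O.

0 ≤ JO ≤ 514.04

The maximum is all hops collinear in one direction: 55.72 + 125.02 + 76.14 + 186.31 + 70.85 = 514.04.
The longest hop is 186.31; the others sum to 327.73. Since 186.31 ≤ 327.73, the path can fold back on itself completely, so the minimum distance is 0.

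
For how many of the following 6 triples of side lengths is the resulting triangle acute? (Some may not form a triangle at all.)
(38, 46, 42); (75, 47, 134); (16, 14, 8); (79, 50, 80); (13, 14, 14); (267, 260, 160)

(38,46,42): 38²+42² = 3208 > 2116 = 46² → acute
(75,47,134): 47+75 ≤ 134, not a triangle
(16,14,8): 8²+14² = 260 > 256 = 16² → acute
(79,50,80): 50²+79² = 8741 > 6400 = 80² → acute
(13,14,14): 13²+14² = 365 > 196 = 14² → acute
(267,260,160): 160²+260² = 93200 > 71289 = 267² → acute
5 of the 6 are acute.

5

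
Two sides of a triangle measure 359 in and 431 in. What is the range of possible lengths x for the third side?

By the triangle inequality, x must be less than 359 + 431 = 790 and greater than |359 − 431| = 72.

72 < x < 790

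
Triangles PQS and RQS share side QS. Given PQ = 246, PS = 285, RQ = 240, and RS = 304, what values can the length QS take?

64 < QS < 531

From triangle PQS: |246 − 285| < QS < 246 + 285, i.e. 39 < QS < 531.
From triangle RQS: 64 < QS < 544.
Both must hold, so QS lies in the intersection.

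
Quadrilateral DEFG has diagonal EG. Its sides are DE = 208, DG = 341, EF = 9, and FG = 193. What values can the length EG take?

184 < EG < 202

From triangle DEG: |208 − 341| < EG < 208 + 341, i.e. 133 < EG < 549.
From triangle FEG: 184 < EG < 202.
Both must hold, so EG lies in the intersection.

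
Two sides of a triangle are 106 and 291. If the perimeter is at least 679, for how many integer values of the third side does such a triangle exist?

Triangle inequality: 185 < x < 397. Perimeter ≥ 679 gives x ≥ 679 − 106 − 291 = 282.
So 282 ≤ x < 397; integers 282 through 396: 115 values.

115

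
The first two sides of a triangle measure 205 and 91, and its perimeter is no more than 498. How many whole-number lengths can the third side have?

Triangle inequality: 114 < x < 296. Perimeter ≤ 498 gives x ≤ 498 − 205 − 91 = 202.
So 114 < x ≤ 202; integers 115 through 202: 88 values.

88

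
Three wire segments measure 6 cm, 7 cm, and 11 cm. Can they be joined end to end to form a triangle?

Yes

The longest side is 11, and the other two sum to 13.
Since 13 > 11, the triangle inequality holds.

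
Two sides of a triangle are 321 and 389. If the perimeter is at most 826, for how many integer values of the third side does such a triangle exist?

48

Triangle inequality: 68 < x < 710. Perimeter ≤ 826 gives x ≤ 826 − 321 − 389 = 116.
So 68 < x ≤ 116; integers 69 through 116: 48 values.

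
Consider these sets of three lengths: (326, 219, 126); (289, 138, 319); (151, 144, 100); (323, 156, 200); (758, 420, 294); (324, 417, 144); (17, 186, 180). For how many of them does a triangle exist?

(126,219,326): 126+219 > 326 → valid
(138,289,319): 138+289 > 319 → valid
(100,144,151): 100+144 > 151 → valid
(156,200,323): 156+200 > 323 → valid
(294,420,758): 294+420 ≤ 758 → not valid
(144,324,417): 144+324 > 417 → valid
(17,180,186): 17+180 > 186 → valid
6 of the 7 triples form a triangle.

6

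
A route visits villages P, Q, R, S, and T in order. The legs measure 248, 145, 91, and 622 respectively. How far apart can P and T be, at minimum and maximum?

138 ≤ PT ≤ 1106

The maximum is all hops collinear in one direction: 248 + 145 + 91 + 622 = 1106.
The longest hop is 622; the others sum to 484. Folding the others back against it leaves at least 622 − 484 = 138.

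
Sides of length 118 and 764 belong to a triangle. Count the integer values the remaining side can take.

The third side lies in the open interval (646, 882).
Integers from 647 to 881 inclusive: 881 − 647 + 1 = 235.

235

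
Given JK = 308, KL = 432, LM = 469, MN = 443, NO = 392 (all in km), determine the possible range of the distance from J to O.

The maximum is all hops collinear in one direction: 308 + 432 + 469 + 443 + 392 = 2044.
The longest hop is 469; the others sum to 1575. Since 469 ≤ 1575, the path can fold back on itself completely, so the minimum distance is 0.

0 ≤ JO ≤ 2044 km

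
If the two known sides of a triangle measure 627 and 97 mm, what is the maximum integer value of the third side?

The third side must be strictly less than 627 + 97 = 724.
The largest integer below 724 is 723.

723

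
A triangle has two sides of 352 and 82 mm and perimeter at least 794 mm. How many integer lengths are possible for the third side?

74

Triangle inequality: 270 < x < 434. Perimeter ≥ 794 gives x ≥ 794 − 352 − 82 = 360.
So 360 ≤ x < 434; integers 360 through 433: 74 values.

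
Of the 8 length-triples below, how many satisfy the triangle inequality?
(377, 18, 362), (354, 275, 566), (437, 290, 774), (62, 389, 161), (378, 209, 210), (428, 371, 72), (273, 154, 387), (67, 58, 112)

(18,362,377): 18+362 > 377 → valid
(275,354,566): 275+354 > 566 → valid
(290,437,774): 290+437 ≤ 774 → not valid
(62,161,389): 62+161 ≤ 389 → not valid
(209,210,378): 209+210 > 378 → valid
(72,371,428): 72+371 > 428 → valid
(154,273,387): 154+273 > 387 → valid
(58,67,112): 58+67 > 112 → valid
6 of the 8 triples form a triangle.

6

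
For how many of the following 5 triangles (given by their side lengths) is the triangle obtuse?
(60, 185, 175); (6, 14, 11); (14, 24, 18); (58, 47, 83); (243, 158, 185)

3

(60,185,175): 60²+175² = 34225 = 185² → right
(6,14,11): 6²+11² = 157 < 196 = 14² → obtuse
(14,24,18): 14²+18² = 520 < 576 = 24² → obtuse
(58,47,83): 47²+58² = 5573 < 6889 = 83² → obtuse
(243,158,185): 158²+185² = 59189 > 59049 = 243² → acute
3 of the 5 are obtuse.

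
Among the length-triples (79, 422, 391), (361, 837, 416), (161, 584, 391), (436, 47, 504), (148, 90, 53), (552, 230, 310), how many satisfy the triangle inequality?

(79,391,422): 79+391 > 422 → valid
(361,416,837): 361+416 ≤ 837 → not valid
(161,391,584): 161+391 ≤ 584 → not valid
(47,436,504): 47+436 ≤ 504 → not valid
(53,90,148): 53+90 ≤ 148 → not valid
(230,310,552): 230+310 ≤ 552 → not valid
1 of the 6 triples forms a triangle.

1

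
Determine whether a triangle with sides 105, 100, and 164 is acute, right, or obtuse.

obtuse

Compare the square of the longest side to the sum of squares of the other two: 100² + 105² = 21025 < 26896 = 164².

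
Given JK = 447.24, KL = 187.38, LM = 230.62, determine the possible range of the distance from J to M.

29.24 ≤ JM ≤ 865.24

The maximum is all hops collinear in one direction: 447.24 + 187.38 + 230.62 = 865.24.
The longest hop is 447.24; the others sum to 418.00. Folding the others back against it leaves at least 447.24 − 418.00 = 29.24.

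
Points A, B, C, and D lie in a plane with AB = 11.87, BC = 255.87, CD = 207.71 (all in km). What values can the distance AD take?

36.29 ≤ AD ≤ 475.45 km

The maximum is all hops collinear in one direction: 11.87 + 255.87 + 207.71 = 475.45.
The longest hop is 255.87; the others sum to 219.58. Folding the others back against it leaves at least 255.87 − 219.58 = 36.29.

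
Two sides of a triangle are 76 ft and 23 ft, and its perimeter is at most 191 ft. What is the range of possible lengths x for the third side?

Triangle inequality alone gives 53 < x < 99.
The perimeter condition gives x ≤ 191 − 76 − 23 = 92.
Intersecting the two: 53 < x ≤ 92.

53 < x ≤ 92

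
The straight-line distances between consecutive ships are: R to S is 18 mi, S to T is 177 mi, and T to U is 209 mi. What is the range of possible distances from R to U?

The maximum is all hops collinear in one direction: 18 + 177 + 209 = 404.
The longest hop is 209; the others sum to 195. Folding the others back against it leaves at least 209 − 195 = 14.

14 ≤ RU ≤ 404 mi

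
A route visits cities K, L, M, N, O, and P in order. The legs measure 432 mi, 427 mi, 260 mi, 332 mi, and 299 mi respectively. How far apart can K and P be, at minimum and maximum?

0 ≤ KP ≤ 1750 mi

The maximum is all hops collinear in one direction: 432 + 427 + 260 + 332 + 299 = 1750.
The longest hop is 432; the others sum to 1318. Since 432 ≤ 1318, the path can fold back on itself completely, so the minimum distance is 0.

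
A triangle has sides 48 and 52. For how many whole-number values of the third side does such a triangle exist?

95

The third side lies in the open interval (4, 100).
Integers from 5 to 99 inclusive: 99 − 5 + 1 = 95.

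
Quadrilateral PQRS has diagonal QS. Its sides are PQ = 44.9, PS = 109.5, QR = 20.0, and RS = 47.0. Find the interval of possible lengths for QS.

From triangle PQS: |44.9 − 109.5| < QS < 44.9 + 109.5, i.e. 64.6 < QS < 154.4.
From triangle RQS: 27.0 < QS < 67.0.
Both must hold, so QS lies in the intersection.

64.6 < QS < 67.0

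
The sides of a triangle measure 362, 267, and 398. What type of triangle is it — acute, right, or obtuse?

acute

Compare the square of the longest side to the sum of squares of the other two: 267² + 362² = 202333 > 158404 = 398².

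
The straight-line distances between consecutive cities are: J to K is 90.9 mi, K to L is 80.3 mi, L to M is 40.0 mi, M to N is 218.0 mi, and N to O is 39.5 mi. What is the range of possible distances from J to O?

The maximum is all hops collinear in one direction: 90.9 + 80.3 + 40.0 + 218.0 + 39.5 = 468.7.
The longest hop is 218.0; the others sum to 250.7. Since 218.0 ≤ 250.7, the path can fold back on itself completely, so the minimum distance is 0.

0 ≤ JO ≤ 468.7 mi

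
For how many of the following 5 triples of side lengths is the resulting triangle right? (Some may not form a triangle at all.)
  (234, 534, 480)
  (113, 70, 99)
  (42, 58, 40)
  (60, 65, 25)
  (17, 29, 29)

(234,534,480): 234²+480² = 285156 = 534² → right
(113,70,99): 70²+99² = 14701 > 12769 = 113² → acute
(42,58,40): 40²+42² = 3364 = 58² → right
(60,65,25): 25²+60² = 4225 = 65² → right
(17,29,29): 17²+29² = 1130 > 841 = 29² → acute
3 of the 5 are right.

3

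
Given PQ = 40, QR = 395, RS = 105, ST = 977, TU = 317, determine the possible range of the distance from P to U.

The maximum is all hops collinear in one direction: 40 + 395 + 105 + 977 + 317 = 1834.
The longest hop is 977; the others sum to 857. Folding the others back against it leaves at least 977 − 857 = 120.

120 ≤ PU ≤ 1834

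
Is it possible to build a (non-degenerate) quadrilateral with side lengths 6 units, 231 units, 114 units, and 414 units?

No

For a quadrilateral, each side must be shorter than the sum of the others.
Here the longest side is 414, but the remaining 3 sides sum to only 351.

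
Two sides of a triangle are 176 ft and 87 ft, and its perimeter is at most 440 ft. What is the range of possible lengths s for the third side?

89 < s ≤ 177

Triangle inequality alone gives 89 < s < 263.
The perimeter condition gives s ≤ 440 − 176 − 87 = 177.
Intersecting the two: 89 < s ≤ 177.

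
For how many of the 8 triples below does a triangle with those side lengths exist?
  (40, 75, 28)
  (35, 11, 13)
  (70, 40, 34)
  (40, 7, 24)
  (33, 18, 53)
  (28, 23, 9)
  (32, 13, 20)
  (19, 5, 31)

(28,40,75): 28+40 ≤ 75 → not valid
(11,13,35): 11+13 ≤ 35 → not valid
(34,40,70): 34+40 > 70 → valid
(7,24,40): 7+24 ≤ 40 → not valid
(18,33,53): 18+33 ≤ 53 → not valid
(9,23,28): 9+23 > 28 → valid
(13,20,32): 13+20 > 32 → valid
(5,19,31): 5+19 ≤ 31 → not valid
3 of the 8 triples form a triangle.

3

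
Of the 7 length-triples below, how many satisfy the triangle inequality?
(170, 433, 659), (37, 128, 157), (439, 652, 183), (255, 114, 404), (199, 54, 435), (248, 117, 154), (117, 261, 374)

(170,433,659): 170+433 ≤ 659 → not valid
(37,128,157): 37+128 > 157 → valid
(183,439,652): 183+439 ≤ 652 → not valid
(114,255,404): 114+255 ≤ 404 → not valid
(54,199,435): 54+199 ≤ 435 → not valid
(117,154,248): 117+154 > 248 → valid
(117,261,374): 117+261 > 374 → valid
3 of the 7 triples form a triangle.

3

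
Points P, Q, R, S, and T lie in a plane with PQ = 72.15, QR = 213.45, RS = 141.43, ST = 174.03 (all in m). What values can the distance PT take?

0 ≤ PT ≤ 601.06 m

The maximum is all hops collinear in one direction: 72.15 + 213.45 + 141.43 + 174.03 = 601.06.
The longest hop is 213.45; the others sum to 387.61. Since 213.45 ≤ 387.61, the path can fold back on itself completely, so the minimum distance is 0.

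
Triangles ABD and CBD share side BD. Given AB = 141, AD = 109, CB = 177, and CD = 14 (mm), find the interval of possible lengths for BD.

From triangle ABD: |141 − 109| < BD < 141 + 109, i.e. 32 < BD < 250.
From triangle CBD: 163 < BD < 191.
Both must hold, so BD lies in the intersection.

163 < BD < 191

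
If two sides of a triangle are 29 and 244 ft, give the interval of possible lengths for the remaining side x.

215 < x < 273

By the triangle inequality, x must be less than 29 + 244 = 273 and greater than |29 − 244| = 215.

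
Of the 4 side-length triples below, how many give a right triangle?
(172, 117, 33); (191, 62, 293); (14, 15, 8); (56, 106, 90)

1

(172,117,33): 33+117 ≤ 172, not a triangle
(191,62,293): 62+191 ≤ 293, not a triangle
(14,15,8): 8²+14² = 260 > 225 = 15² → acute
(56,106,90): 56²+90² = 11236 = 106² → right
1 of the 4 is right.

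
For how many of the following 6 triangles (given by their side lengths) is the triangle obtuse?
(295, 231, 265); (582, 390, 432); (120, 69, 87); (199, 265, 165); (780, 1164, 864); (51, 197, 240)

(295,231,265): 231²+265² = 123586 > 87025 = 295² → acute
(582,390,432): 390²+432² = 338724 = 582² → right
(120,69,87): 69²+87² = 12330 < 14400 = 120² → obtuse
(199,265,165): 165²+199² = 66826 < 70225 = 265² → obtuse
(780,1164,864): 780²+864² = 1354896 = 1164² → right
(51,197,240): 51²+197² = 41410 < 57600 = 240² → obtuse
3 of the 6 are obtuse.

3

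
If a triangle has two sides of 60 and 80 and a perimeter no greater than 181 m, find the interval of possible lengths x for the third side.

20 < x ≤ 41

Triangle inequality alone gives 20 < x < 140.
The perimeter condition gives x ≤ 181 − 60 − 80 = 41.
Intersecting the two: 20 < x ≤ 41.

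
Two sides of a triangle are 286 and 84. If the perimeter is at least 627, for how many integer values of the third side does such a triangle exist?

113

Triangle inequality: 202 < x < 370. Perimeter ≥ 627 gives x ≥ 627 − 286 − 84 = 257.
So 257 ≤ x < 370; integers 257 through 369: 113 values.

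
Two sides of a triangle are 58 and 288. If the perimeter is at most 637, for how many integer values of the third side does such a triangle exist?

61

Triangle inequality: 230 < x < 346. Perimeter ≤ 637 gives x ≤ 637 − 58 − 288 = 291.
So 230 < x ≤ 291; integers 231 through 291: 61 values.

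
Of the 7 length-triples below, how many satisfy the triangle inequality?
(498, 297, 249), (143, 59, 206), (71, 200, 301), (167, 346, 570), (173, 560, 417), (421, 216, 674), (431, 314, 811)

2

(249,297,498): 249+297 > 498 → valid
(59,143,206): 59+143 ≤ 206 → not valid
(71,200,301): 71+200 ≤ 301 → not valid
(167,346,570): 167+346 ≤ 570 → not valid
(173,417,560): 173+417 > 560 → valid
(216,421,674): 216+421 ≤ 674 → not valid
(314,431,811): 314+431 ≤ 811 → not valid
2 of the 7 triples form a triangle.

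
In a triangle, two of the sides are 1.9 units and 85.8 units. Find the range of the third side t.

By the triangle inequality, t must be less than 1.9 + 85.8 = 87.7 and greater than |1.9 − 85.8| = 83.9.

83.9 < t < 87.7 (units)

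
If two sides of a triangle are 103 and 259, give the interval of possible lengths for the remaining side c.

156 < c < 362

By the triangle inequality, c must be less than 103 + 259 = 362 and greater than |103 − 259| = 156.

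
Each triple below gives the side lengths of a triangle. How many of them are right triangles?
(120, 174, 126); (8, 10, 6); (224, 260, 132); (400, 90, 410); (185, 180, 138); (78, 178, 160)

(120,174,126): 120²+126² = 30276 = 174² → right
(8,10,6): 6²+8² = 100 = 10² → right
(224,260,132): 132²+224² = 67600 = 260² → right
(400,90,410): 90²+400² = 168100 = 410² → right
(185,180,138): 138²+180² = 51444 > 34225 = 185² → acute
(78,178,160): 78²+160² = 31684 = 178² → right
5 of the 6 are right.

5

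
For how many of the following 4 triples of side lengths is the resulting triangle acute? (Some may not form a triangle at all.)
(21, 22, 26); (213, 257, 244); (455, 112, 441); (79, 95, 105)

(21,22,26): 21²+22² = 925 > 676 = 26² → acute
(213,257,244): 213²+244² = 104905 > 66049 = 257² → acute
(455,112,441): 112²+441² = 207025 = 455² → right
(79,95,105): 79²+95² = 15266 > 11025 = 105² → acute
3 of the 4 are acute.

3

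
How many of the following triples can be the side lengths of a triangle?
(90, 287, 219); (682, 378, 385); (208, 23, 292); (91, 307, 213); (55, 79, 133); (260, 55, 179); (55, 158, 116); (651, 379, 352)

5

(90,219,287): 90+219 > 287 → valid
(378,385,682): 378+385 > 682 → valid
(23,208,292): 23+208 ≤ 292 → not valid
(91,213,307): 91+213 ≤ 307 → not valid
(55,79,133): 55+79 > 133 → valid
(55,179,260): 55+179 ≤ 260 → not valid
(55,116,158): 55+116 > 158 → valid
(352,379,651): 352+379 > 651 → valid
5 of the 8 triples form a triangle.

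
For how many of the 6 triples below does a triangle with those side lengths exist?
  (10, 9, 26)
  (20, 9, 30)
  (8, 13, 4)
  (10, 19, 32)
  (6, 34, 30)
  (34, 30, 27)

2

(9,10,26): 9+10 ≤ 26 → not valid
(9,20,30): 9+20 ≤ 30 → not valid
(4,8,13): 4+8 ≤ 13 → not valid
(10,19,32): 10+19 ≤ 32 → not valid
(6,30,34): 6+30 > 34 → valid
(27,30,34): 27+30 > 34 → valid
2 of the 6 triples form a triangle.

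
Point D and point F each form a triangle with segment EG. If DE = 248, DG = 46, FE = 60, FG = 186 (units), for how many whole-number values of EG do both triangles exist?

43

From triangle DEG: 202 < EG < 294.
From triangle FEG: 126 < EG < 246.
Intersection: 202 < EG < 246, so integers 203 through 245: 43 values.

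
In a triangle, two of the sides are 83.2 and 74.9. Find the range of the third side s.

By the triangle inequality, s must be less than 83.2 + 74.9 = 158.1 and greater than |83.2 − 74.9| = 8.3.

8.3 < s < 158.1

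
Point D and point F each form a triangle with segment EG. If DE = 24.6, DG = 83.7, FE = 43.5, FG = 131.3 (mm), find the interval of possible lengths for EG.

87.8 < EG < 108.3

From triangle DEG: |24.6 − 83.7| < EG < 24.6 + 83.7, i.e. 59.1 < EG < 108.3.
From triangle FEG: 87.8 < EG < 174.8.
Both must hold, so EG lies in the intersection.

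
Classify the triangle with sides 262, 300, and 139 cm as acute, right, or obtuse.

Compare the square of the longest side to the sum of squares of the other two: 139² + 262² = 87965 < 90000 = 300².

obtuse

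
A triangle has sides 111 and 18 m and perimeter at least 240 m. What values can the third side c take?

111 ≤ c < 129 m

Triangle inequality alone gives 93 < c < 129.
The perimeter condition gives c ≥ 240 − 111 − 18 = 111.
Intersecting the two: 111 ≤ c < 129.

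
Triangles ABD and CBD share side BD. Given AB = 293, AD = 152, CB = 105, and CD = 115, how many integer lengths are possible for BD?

From triangle ABD: 141 < BD < 445.
From triangle CBD: 10 < BD < 220.
Intersection: 141 < BD < 220, so integers 142 through 219: 78 values.

78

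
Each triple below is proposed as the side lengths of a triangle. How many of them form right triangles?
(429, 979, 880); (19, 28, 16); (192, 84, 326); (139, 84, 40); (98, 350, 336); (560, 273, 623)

3

(429,979,880): 429²+880² = 958441 = 979² → right
(19,28,16): 16²+19² = 617 < 784 = 28² → obtuse
(192,84,326): 84+192 ≤ 326, not a triangle
(139,84,40): 40+84 ≤ 139, not a triangle
(98,350,336): 98²+336² = 122500 = 350² → right
(560,273,623): 273²+560² = 388129 = 623² → right
3 of the 6 are right.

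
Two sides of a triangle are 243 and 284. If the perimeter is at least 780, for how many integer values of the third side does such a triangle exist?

Triangle inequality: 41 < x < 527. Perimeter ≥ 780 gives x ≥ 780 − 243 − 284 = 253.
So 253 ≤ x < 527; integers 253 through 526: 274 values.

274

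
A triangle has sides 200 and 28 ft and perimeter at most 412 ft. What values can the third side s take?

Triangle inequality alone gives 172 < s < 228.
The perimeter condition gives s ≤ 412 − 200 − 28 = 184.
Intersecting the two: 172 < s ≤ 184.

172 < s ≤ 184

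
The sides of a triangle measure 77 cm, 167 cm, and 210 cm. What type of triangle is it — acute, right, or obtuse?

Compare the square of the longest side to the sum of squares of the other two: 77² + 167² = 33818 < 44100 = 210².

obtuse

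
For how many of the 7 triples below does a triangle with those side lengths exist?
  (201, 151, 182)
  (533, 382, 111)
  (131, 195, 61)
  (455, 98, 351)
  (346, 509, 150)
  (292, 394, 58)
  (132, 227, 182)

2

(151,182,201): 151+182 > 201 → valid
(111,382,533): 111+382 ≤ 533 → not valid
(61,131,195): 61+131 ≤ 195 → not valid
(98,351,455): 98+351 ≤ 455 → not valid
(150,346,509): 150+346 ≤ 509 → not valid
(58,292,394): 58+292 ≤ 394 → not valid
(132,182,227): 132+182 > 227 → valid
2 of the 7 triples form a triangle.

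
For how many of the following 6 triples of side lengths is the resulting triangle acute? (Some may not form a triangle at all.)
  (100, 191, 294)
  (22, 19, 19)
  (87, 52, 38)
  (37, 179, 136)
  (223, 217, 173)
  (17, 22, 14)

3

(100,191,294): 100+191 ≤ 294, not a triangle
(22,19,19): 19²+19² = 722 > 484 = 22² → acute
(87,52,38): 38²+52² = 4148 < 7569 = 87² → obtuse
(37,179,136): 37+136 ≤ 179, not a triangle
(223,217,173): 173²+217² = 77018 > 49729 = 223² → acute
(17,22,14): 14²+17² = 485 > 484 = 22² → acute
3 of the 6 are acute.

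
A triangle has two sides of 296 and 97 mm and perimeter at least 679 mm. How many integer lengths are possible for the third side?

107

Triangle inequality: 199 < x < 393. Perimeter ≥ 679 gives x ≥ 679 − 296 − 97 = 286.
So 286 ≤ x < 393; integers 286 through 392: 107 values.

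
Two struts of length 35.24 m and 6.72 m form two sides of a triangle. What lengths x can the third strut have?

28.52 < x < 41.96

By the triangle inequality, x must be less than 35.24 + 6.72 = 41.96 and greater than |35.24 − 6.72| = 28.52.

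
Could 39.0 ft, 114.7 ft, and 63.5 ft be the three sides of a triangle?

No

The longest side is 114.7, but the other two sum to only 102.5.
102.5 < 114.7, so the triangle inequality fails.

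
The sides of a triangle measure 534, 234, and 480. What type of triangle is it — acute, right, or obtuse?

right

Compare the square of the longest side to the sum of squares of the other two: 234² + 480² = 285156 = 534².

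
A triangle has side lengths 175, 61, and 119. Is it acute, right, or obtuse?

Compare the square of the longest side to the sum of squares of the other two: 61² + 119² = 17882 < 30625 = 175².

obtuse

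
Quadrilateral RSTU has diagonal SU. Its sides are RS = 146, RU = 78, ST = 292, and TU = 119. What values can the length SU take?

173 < SU < 224

From triangle RSU: |146 − 78| < SU < 146 + 78, i.e. 68 < SU < 224.
From triangle TSU: 173 < SU < 411.
Both must hold, so SU lies in the intersection.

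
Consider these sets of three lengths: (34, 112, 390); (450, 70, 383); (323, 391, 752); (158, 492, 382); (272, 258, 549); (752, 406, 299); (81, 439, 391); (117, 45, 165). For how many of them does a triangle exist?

(34,112,390): 34+112 ≤ 390 → not valid
(70,383,450): 70+383 > 450 → valid
(323,391,752): 323+391 ≤ 752 → not valid
(158,382,492): 158+382 > 492 → valid
(258,272,549): 258+272 ≤ 549 → not valid
(299,406,752): 299+406 ≤ 752 → not valid
(81,391,439): 81+391 > 439 → valid
(45,117,165): 45+117 ≤ 165 → not valid
3 of the 8 triples form a triangle.

3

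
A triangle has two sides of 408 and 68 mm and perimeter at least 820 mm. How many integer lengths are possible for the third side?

132

Triangle inequality: 340 < x < 476. Perimeter ≥ 820 gives x ≥ 820 − 408 − 68 = 344.
So 344 ≤ x < 476; integers 344 through 475: 132 values.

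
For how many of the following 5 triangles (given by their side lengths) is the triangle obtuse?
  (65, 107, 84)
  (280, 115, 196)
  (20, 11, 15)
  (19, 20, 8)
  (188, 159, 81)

(65,107,84): 65²+84² = 11281 < 11449 = 107² → obtuse
(280,115,196): 115²+196² = 51641 < 78400 = 280² → obtuse
(20,11,15): 11²+15² = 346 < 400 = 20² → obtuse
(19,20,8): 8²+19² = 425 > 400 = 20² → acute
(188,159,81): 81²+159² = 31842 < 35344 = 188² → obtuse
4 of the 5 are obtuse.

4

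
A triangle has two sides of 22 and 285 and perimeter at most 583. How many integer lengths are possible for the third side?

Triangle inequality: 263 < x < 307. Perimeter ≤ 583 gives x ≤ 583 − 22 − 285 = 276.
So 263 < x ≤ 276; integers 264 through 276: 13 values.

13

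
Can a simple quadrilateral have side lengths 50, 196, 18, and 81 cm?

For a quadrilateral, each side must be shorter than the sum of the others.
Here the longest side is 196, but the remaining 3 sides sum to only 149.

No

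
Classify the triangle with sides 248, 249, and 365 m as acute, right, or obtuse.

Compare the square of the longest side to the sum of squares of the other two: 248² + 249² = 123505 < 133225 = 365².

obtuse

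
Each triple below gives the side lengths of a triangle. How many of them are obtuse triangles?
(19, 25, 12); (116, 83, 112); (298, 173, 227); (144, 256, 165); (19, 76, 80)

(19,25,12): 12²+19² = 505 < 625 = 25² → obtuse
(116,83,112): 83²+112² = 19433 > 13456 = 116² → acute
(298,173,227): 173²+227² = 81458 < 88804 = 298² → obtuse
(144,256,165): 144²+165² = 47961 < 65536 = 256² → obtuse
(19,76,80): 19²+76² = 6137 < 6400 = 80² → obtuse
4 of the 5 are obtuse.

4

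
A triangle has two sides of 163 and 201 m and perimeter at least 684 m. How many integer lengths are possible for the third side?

Triangle inequality: 38 < x < 364. Perimeter ≥ 684 gives x ≥ 684 − 163 − 201 = 320.
So 320 ≤ x < 364; integers 320 through 363: 44 values.

44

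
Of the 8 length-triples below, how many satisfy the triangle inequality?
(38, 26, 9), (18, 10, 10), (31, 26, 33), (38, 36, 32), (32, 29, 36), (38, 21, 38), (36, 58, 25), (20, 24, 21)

(9,26,38): 9+26 ≤ 38 → not valid
(10,10,18): 10+10 > 18 → valid
(26,31,33): 26+31 > 33 → valid
(32,36,38): 32+36 > 38 → valid
(29,32,36): 29+32 > 36 → valid
(21,38,38): 21+38 > 38 → valid
(25,36,58): 25+36 > 58 → valid
(20,21,24): 20+21 > 24 → valid
7 of the 8 triples form a triangle.

7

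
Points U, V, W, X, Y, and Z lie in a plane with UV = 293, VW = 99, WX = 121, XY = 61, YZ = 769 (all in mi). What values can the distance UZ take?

The maximum is all hops collinear in one direction: 293 + 99 + 121 + 61 + 769 = 1343.
The longest hop is 769; the others sum to 574. Folding the others back against it leaves at least 769 − 574 = 195.

195 ≤ UZ ≤ 1343 mi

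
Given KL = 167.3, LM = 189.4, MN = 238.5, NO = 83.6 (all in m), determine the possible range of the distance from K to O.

The maximum is all hops collinear in one direction: 167.3 + 189.4 + 238.5 + 83.6 = 678.8.
The longest hop is 238.5; the others sum to 440.3. Since 238.5 ≤ 440.3, the path can fold back on itself completely, so the minimum distance is 0.

0 ≤ KO ≤ 678.8 m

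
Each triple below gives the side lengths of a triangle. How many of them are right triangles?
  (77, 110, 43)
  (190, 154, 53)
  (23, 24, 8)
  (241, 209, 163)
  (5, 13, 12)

1

(77,110,43): 43²+77² = 7778 < 12100 = 110² → obtuse
(190,154,53): 53²+154² = 26525 < 36100 = 190² → obtuse
(23,24,8): 8²+23² = 593 > 576 = 24² → acute
(241,209,163): 163²+209² = 70250 > 58081 = 241² → acute
(5,13,12): 5²+12² = 169 = 13² → right
1 of the 5 is right.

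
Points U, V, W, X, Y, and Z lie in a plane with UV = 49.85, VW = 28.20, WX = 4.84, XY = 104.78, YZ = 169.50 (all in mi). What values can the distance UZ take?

0 ≤ UZ ≤ 357.17 mi

The maximum is all hops collinear in one direction: 49.85 + 28.20 + 4.84 + 104.78 + 169.50 = 357.17.
The longest hop is 169.50; the others sum to 187.67. Since 169.50 ≤ 187.67, the path can fold back on itself completely, so the minimum distance is 0.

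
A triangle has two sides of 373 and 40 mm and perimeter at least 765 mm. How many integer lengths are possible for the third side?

61

Triangle inequality: 333 < x < 413. Perimeter ≥ 765 gives x ≥ 765 − 373 − 40 = 352.
So 352 ≤ x < 413; integers 352 through 412: 61 values.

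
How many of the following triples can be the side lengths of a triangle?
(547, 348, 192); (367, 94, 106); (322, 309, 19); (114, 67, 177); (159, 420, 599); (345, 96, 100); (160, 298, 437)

3

(192,348,547): 192+348 ≤ 547 → not valid
(94,106,367): 94+106 ≤ 367 → not valid
(19,309,322): 19+309 > 322 → valid
(67,114,177): 67+114 > 177 → valid
(159,420,599): 159+420 ≤ 599 → not valid
(96,100,345): 96+100 ≤ 345 → not valid
(160,298,437): 160+298 > 437 → valid
3 of the 7 triples form a triangle.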